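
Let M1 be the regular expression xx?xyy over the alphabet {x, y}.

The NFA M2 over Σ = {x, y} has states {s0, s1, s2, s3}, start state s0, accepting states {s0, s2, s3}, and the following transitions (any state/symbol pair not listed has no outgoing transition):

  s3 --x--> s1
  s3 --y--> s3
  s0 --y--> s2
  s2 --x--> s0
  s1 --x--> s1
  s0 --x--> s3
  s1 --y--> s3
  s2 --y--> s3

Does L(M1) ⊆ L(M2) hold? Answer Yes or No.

Yes

Converting the expression M1 to a DFA (subset construction, then merging equivalent states) gives the minimal DFA with states {r0, r1, r2, r3, r4, r5, r6}, start state r0, accepting states {r6} and transitions r0: x→r1, y→r2; r1: x→r3, y→r2; r2: x→r2, y→r2; r3: x→r4, y→r5; r4: x→r2, y→r5; r5: x→r2, y→r6; r6: x→r2, y→r2.
Exploring the product automaton M1 × M2 from the start pair (r0, s0), following both machines on each input symbol, reaches 10 state pairs: (r0, s0), (r1, s3), (r2, s2), (r3, s1), (r2, s3), (r2, s0), (r4, s1), (r5, s3), (r2, s1), (r6, s3).
M1 accepts in {r6} and M2 accepts in {s0, s2, s3}. The reachable pairs whose M1-component is accepting are (r6, s3); in each of them the M2-component is accepting too, so the product for L(M1) \ L(M2) (M1-component accepting, M2-component rejecting) has no reachable accepting pair and the difference is empty.
Hence every string in L(M1) is also in L(M2).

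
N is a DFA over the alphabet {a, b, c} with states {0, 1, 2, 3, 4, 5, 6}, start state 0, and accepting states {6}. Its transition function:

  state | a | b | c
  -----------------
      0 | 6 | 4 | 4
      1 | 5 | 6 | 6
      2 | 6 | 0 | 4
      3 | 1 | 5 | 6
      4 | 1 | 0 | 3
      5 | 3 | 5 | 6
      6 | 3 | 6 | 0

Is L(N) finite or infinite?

State 0 is reachable from the start and can reach an accepting state, and it lies on the cycle 0 → 4 → 0.
Traversing that cycle any number of times yields accepted strings of unbounded length, so the language is infinite.

infinite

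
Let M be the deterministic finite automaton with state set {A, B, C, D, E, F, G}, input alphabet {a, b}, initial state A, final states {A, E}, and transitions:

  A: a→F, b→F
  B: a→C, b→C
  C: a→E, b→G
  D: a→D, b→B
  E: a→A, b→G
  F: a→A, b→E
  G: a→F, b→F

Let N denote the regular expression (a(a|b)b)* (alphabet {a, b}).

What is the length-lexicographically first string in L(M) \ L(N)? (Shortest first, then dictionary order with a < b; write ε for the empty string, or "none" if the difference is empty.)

aa

The string aa is accepted by M but not by N.
No shorter string lies in the difference, and aa is the lexicographically first length-2 string in L(M) \ L(N).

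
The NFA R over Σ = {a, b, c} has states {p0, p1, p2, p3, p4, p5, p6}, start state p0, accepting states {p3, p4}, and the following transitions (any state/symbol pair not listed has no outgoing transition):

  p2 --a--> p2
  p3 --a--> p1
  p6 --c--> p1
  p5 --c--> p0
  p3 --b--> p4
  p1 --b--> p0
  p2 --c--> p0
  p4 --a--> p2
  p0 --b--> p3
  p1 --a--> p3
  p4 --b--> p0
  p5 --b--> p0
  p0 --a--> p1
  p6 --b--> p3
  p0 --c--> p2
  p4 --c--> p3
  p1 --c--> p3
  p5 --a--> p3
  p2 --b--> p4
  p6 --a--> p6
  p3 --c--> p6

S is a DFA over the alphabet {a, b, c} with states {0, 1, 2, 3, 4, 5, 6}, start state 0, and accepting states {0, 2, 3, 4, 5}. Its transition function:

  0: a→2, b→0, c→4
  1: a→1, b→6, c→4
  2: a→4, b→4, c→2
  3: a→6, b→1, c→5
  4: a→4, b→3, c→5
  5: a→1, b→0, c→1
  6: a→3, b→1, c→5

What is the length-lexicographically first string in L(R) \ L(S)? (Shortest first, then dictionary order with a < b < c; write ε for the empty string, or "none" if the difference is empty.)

abbb

The string abbb is accepted by R but not by S.
No shorter string lies in the difference, and abbb is the lexicographically first length-4 string in L(R) \ L(S).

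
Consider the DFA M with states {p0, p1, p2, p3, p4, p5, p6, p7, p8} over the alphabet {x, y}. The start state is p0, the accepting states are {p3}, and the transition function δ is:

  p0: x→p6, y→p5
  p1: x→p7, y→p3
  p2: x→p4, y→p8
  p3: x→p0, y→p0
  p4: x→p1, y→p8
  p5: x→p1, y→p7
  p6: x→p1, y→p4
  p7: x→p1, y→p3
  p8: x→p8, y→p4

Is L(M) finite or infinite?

State p0 is reachable from the start and can reach an accepting state, and it lies on the cycle p0 → p5 → p1 → p3 → p0.
Traversing that cycle any number of times yields accepted strings of unbounded length, so the language is infinite.

infinite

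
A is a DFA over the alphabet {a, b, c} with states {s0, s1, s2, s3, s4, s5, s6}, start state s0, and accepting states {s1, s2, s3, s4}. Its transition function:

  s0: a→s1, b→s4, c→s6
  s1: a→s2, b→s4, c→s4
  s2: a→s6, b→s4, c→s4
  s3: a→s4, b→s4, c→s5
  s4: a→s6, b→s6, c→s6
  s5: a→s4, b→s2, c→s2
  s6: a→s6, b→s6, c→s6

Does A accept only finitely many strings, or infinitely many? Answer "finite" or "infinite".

The useful states (reachable from s0 and able to reach an accepting state) are {s0, s1, s2, s4}.
Restricted to these states the transition graph has no cycle, so every accepting path has bounded length and L is finite.

finite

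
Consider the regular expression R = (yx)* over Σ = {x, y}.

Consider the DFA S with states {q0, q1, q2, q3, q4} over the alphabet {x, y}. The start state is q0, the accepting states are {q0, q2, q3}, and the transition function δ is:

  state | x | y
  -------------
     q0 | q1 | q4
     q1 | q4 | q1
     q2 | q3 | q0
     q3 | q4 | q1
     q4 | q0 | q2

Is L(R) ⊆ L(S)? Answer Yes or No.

Yes

Converting the expression R to a DFA (subset construction, then merging equivalent states) gives the minimal DFA with states {r0, r1, r2}, start state r0, accepting states {r0} and transitions r0: x→r1, y→r2; r1: x→r1, y→r1; r2: x→r0, y→r1.
Exploring the product automaton R × S from the start pair (r0, q0), following both machines on each input symbol, reaches 7 state pairs: (r0, q0), (r1, q1), (r2, q4), (r1, q4), (r1, q2), (r1, q0), (r1, q3).
R accepts in {r0} and S accepts in {q0, q2, q3}. The reachable pairs whose R-component is accepting are (r0, q0); in each of them the S-component is accepting too, so the product for L(R) \ L(S) (R-component accepting, S-component rejecting) has no reachable accepting pair and the difference is empty.
Hence every string in L(R) is also in L(S).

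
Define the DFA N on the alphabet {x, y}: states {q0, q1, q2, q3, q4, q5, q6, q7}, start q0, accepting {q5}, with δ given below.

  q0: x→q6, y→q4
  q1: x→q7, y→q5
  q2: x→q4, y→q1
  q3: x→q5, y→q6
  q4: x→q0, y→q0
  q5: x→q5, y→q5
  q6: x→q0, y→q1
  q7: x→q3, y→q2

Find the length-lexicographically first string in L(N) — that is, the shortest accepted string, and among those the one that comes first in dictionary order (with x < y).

xyy

A breadth-first search from q0 reaches an accepting state first via the path q0 → q6 → q1 → q5 on input xyy.
No string of length < 3 is accepted (BFS exhausts all shorter strings without reaching an accepting state), and xyy is the lexicographically least accepting string of length 3.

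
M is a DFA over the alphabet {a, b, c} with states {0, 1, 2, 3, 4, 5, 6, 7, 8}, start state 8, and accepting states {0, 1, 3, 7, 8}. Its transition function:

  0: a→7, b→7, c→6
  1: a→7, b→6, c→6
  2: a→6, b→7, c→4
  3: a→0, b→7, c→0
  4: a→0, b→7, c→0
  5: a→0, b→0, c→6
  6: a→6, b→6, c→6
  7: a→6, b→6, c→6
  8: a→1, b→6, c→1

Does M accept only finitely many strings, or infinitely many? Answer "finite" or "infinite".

finite

The useful states (reachable from 8 and able to reach an accepting state) are {1, 7, 8}.
Restricted to these states the transition graph has no cycle, so every accepting path has bounded length and L is finite.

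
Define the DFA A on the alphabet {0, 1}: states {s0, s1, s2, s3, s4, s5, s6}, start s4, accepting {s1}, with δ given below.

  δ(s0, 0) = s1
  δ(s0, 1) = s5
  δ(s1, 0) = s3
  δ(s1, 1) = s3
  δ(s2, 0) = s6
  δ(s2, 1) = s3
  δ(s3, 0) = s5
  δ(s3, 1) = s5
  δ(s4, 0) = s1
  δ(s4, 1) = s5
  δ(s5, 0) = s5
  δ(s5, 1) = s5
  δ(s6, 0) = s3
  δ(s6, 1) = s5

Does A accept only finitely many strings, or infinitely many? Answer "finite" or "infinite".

finite

The useful states (reachable from s4 and able to reach an accepting state) are {s1, s4}.
Restricted to these states the transition graph has no cycle, so every accepting path has bounded length and L is finite.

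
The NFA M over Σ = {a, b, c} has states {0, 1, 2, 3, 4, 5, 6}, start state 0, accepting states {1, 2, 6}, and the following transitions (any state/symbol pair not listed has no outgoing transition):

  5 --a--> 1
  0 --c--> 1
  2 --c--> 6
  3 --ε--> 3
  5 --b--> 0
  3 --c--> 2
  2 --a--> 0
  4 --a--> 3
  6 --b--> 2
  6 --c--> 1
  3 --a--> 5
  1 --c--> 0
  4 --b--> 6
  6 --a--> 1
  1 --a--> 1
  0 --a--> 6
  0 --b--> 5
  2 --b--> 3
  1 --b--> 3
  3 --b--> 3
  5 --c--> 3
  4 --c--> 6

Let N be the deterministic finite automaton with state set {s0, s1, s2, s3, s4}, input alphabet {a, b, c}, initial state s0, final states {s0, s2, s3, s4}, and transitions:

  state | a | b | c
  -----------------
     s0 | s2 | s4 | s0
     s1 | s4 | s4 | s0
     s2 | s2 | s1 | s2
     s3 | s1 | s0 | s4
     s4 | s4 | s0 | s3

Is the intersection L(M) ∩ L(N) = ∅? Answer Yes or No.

No

The string a is accepted by both M and N.
Hence L(M) ∩ L(N) ≠ ∅.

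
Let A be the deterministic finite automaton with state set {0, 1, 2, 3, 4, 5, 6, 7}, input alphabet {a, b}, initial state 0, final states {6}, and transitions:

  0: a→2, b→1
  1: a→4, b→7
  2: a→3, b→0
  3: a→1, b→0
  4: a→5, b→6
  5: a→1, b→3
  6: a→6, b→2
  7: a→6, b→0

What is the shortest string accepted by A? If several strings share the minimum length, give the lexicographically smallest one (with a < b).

bab

A breadth-first search from 0 reaches an accepting state first via the path 0 → 1 → 4 → 6 on input bab.
No string of length < 3 is accepted (BFS exhausts all shorter strings without reaching an accepting state), and bab is the lexicographically least accepting string of length 3.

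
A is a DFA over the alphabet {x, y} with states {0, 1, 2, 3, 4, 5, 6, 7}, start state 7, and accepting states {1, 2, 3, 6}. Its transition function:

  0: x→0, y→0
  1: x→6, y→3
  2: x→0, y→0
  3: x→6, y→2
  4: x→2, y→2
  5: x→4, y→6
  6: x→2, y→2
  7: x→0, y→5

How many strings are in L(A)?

5

The useful subgraph on states {2, 4, 5, 6, 7} is acyclic, so L(A) is finite; the longest accepting path visits 4 useful states, giving maximum string length 3.
Counting accepting paths from 7 by length: 1 of length 2, 4 of length 3. Total 5.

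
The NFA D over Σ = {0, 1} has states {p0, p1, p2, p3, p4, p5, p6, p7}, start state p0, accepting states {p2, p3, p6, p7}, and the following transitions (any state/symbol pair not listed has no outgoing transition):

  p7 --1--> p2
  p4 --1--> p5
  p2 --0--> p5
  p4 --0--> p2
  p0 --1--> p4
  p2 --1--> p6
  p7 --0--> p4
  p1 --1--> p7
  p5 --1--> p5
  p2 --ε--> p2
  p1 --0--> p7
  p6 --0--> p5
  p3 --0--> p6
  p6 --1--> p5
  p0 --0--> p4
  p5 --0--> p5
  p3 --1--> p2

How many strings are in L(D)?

The useful subgraph on states {p0, p2, p4, p6} is acyclic, so L(D) is finite; the longest accepting path visits 4 useful states, giving maximum string length 3.
Counting accepting paths from p0 by length: 2 of length 2, 2 of length 3. Total 4.

4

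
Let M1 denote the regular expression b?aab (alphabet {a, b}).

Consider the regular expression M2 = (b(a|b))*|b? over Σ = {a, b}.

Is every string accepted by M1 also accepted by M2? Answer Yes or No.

No

The string aab is in L(M1) but not in L(M2).
So L(M1) ⊄ L(M2).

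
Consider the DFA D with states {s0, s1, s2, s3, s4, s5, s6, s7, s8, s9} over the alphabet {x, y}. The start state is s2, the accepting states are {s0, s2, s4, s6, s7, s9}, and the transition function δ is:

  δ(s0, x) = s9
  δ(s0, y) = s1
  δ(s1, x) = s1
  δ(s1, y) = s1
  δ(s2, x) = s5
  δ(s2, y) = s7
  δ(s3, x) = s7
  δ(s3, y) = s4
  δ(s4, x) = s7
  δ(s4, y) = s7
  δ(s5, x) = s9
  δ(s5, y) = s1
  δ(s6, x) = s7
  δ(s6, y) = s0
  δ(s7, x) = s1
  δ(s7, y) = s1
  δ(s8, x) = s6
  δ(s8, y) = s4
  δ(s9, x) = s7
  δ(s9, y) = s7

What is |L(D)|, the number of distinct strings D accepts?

5

The useful subgraph on states {s2, s5, s7, s9} is acyclic, so L(D) is finite; the longest accepting path visits 4 useful states, giving maximum string length 3.
Counting accepting paths from s2 by length: 1 of length 0, 1 of length 1, 1 of length 2, 2 of length 3. Total 5.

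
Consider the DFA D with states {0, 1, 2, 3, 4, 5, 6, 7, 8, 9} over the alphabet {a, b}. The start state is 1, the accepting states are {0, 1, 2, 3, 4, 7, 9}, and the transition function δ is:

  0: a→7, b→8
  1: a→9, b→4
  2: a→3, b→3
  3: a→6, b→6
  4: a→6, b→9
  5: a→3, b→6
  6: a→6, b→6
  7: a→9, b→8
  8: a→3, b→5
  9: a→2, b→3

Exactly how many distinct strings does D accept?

12

The useful subgraph on states {1, 2, 3, 4, 9} is acyclic, so L(D) is finite; the longest accepting path visits 5 useful states, giving maximum string length 4.
Counting accepting paths from 1 by length: 1 of length 0, 2 of length 1, 3 of length 2, 4 of length 3, 2 of length 4. Total 12.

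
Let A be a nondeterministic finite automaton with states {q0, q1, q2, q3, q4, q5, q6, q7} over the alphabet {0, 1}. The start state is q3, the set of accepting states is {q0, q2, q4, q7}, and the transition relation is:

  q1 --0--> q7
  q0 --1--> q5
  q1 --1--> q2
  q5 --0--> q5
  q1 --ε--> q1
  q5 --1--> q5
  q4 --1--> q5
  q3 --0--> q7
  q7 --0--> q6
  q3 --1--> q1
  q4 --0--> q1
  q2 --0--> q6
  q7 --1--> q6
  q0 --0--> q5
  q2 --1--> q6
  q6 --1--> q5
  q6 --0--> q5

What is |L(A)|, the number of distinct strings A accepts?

The useful subgraph on states {q1, q2, q3, q7} is acyclic, so L(A) is finite; the longest accepting path visits 3 useful states, giving maximum string length 2.
Counting accepting paths from q3 by length: 1 of length 1, 2 of length 2. Total 3.

3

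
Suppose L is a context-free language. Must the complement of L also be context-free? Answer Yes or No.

No

CFLs are closed under union, so if they were also closed under complement they would be closed under intersection by De Morgan (L₁ ∩ L₂ is the complement of the union of the complements). But {aⁿbⁿcᵐ} ∩ {aᵐbⁿcⁿ} = {aⁿbⁿcⁿ} is not context-free although both operands are.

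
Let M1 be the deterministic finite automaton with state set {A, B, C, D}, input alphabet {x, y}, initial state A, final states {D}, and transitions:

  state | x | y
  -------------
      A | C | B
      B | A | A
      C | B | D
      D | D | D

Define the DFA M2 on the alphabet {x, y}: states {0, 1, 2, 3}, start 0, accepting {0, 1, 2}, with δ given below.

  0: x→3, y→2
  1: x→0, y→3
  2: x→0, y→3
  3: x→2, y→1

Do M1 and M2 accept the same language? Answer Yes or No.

The string xyy is accepted by M1 but rejected by M2.
So L(M1) ≠ L(M2).

No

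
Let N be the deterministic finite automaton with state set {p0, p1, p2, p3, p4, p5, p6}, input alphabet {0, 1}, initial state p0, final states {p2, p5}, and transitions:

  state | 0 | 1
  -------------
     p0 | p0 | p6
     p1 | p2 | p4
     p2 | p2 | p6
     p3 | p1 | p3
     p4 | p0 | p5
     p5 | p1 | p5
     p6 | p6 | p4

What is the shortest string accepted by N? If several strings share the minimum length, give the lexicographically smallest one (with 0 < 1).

111

A breadth-first search from p0 reaches an accepting state first via the path p0 → p6 → p4 → p5 on input 111.
No string of length < 3 is accepted (BFS exhausts all shorter strings without reaching an accepting state), and 111 is the lexicographically least accepting string of length 3.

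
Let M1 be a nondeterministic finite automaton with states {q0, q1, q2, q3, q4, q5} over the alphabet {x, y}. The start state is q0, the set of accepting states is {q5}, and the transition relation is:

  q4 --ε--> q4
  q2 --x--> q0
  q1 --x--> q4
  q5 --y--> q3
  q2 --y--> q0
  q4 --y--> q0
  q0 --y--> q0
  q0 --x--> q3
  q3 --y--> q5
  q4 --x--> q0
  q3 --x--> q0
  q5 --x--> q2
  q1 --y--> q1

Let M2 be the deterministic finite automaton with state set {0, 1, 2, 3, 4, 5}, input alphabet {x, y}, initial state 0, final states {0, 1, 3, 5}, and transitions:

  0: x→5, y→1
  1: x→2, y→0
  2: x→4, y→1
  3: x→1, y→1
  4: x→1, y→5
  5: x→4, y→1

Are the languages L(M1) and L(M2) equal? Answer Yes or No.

The empty string ε is accepted by M2 but rejected by M1.
So L(M1) ≠ L(M2).

No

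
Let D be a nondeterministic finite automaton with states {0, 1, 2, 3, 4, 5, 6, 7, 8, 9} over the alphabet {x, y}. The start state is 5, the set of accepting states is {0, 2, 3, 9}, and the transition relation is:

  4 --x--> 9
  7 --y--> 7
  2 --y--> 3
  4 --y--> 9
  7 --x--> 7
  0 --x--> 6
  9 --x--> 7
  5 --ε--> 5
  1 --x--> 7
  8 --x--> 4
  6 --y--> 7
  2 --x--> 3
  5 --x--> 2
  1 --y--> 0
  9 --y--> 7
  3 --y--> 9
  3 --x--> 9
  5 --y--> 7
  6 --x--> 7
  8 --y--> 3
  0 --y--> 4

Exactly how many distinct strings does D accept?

The useful subgraph on states {2, 3, 5, 9} is acyclic, so L(D) is finite; the longest accepting path visits 4 useful states, giving maximum string length 3.
Counting accepting paths from 5 by length: 1 of length 1, 2 of length 2, 4 of length 3. Total 7.

7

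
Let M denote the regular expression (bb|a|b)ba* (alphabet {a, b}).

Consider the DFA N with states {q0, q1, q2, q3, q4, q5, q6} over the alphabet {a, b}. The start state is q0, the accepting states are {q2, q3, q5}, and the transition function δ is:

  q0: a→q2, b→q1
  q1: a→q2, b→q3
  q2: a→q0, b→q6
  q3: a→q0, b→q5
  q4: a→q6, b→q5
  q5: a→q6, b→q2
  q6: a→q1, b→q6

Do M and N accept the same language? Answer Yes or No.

The string ab is accepted by M but rejected by N.
So L(M) ≠ L(N).

No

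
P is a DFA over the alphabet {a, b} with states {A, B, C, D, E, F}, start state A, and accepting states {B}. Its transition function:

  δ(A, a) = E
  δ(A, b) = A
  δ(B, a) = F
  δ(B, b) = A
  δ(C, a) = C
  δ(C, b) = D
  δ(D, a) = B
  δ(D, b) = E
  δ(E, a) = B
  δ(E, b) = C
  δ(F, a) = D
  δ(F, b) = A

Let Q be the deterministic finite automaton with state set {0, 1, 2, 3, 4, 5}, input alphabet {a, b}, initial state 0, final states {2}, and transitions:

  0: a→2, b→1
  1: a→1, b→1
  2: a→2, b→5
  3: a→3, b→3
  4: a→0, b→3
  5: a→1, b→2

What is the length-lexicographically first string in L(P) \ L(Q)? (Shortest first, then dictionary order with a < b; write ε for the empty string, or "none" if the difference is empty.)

The string baa is accepted by P but not by Q.
No shorter string lies in the difference, and baa is the lexicographically first length-3 string in L(P) \ L(Q).

baa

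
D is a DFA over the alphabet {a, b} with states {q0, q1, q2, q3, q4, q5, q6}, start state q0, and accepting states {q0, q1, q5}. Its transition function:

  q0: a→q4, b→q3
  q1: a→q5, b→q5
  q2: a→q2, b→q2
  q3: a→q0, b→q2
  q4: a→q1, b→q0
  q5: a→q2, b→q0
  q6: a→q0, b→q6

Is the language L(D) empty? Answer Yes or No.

The empty string ε is accepted: the run q0 ends in the accepting state q0.
Since at least one string is accepted, L(D) is not empty.

No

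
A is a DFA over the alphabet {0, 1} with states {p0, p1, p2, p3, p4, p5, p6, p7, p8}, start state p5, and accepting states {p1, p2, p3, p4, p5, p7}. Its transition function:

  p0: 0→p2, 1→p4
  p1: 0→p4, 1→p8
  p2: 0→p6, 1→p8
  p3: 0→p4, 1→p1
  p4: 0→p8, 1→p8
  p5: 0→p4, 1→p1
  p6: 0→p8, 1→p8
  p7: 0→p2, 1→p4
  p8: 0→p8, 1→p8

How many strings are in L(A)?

4

The useful subgraph on states {p1, p4, p5} is acyclic, so L(A) is finite; the longest accepting path visits 3 useful states, giving maximum string length 2.
Counting accepting paths from p5 by length: 1 of length 0, 2 of length 1, 1 of length 2. Total 4.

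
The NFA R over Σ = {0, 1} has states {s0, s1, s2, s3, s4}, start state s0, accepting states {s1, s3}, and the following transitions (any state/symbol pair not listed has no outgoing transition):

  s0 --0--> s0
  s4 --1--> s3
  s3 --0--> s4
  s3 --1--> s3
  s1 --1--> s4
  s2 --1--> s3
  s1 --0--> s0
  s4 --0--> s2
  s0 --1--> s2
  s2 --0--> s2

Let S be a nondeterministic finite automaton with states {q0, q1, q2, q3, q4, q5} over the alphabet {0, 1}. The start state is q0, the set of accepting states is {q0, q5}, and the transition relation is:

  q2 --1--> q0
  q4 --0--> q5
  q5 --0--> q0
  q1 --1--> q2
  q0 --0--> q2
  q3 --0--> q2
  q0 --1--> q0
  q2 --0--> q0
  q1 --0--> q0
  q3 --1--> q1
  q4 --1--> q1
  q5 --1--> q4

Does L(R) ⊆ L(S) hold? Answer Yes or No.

Exploring the product automaton R × S from the start pair (s0, q0), following both machines on each input symbol, reaches 6 state pairs: (s0, q0), (s0, q2), (s2, q0), (s2, q2), (s3, q0), (s4, q2).
R accepts in {s1, s3} and S accepts in {q0, q5}. The reachable pairs whose R-component is accepting are (s3, q0); in each of them the S-component is accepting too, so the product for L(R) \ L(S) (R-component accepting, S-component rejecting) has no reachable accepting pair and the difference is empty.
Hence every string in L(R) is also in L(S).

Yes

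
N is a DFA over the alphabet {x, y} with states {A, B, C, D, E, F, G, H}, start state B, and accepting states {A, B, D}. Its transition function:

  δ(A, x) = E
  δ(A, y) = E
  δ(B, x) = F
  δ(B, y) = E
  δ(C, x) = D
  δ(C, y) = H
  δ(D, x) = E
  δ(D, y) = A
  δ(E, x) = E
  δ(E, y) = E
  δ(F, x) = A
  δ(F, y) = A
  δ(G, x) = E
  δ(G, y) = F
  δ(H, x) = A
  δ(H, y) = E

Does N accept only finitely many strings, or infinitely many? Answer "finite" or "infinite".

finite

The useful states (reachable from B and able to reach an accepting state) are {A, B, F}.
Restricted to these states the transition graph has no cycle, so every accepting path has bounded length and L is finite.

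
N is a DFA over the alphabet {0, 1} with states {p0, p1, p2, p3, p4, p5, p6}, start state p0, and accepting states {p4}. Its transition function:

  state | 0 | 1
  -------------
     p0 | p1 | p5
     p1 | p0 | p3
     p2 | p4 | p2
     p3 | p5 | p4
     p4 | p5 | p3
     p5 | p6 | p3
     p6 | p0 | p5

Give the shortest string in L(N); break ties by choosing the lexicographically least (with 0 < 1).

011

A breadth-first search from p0 reaches an accepting state first via the path p0 → p1 → p3 → p4 on input 011.
No string of length < 3 is accepted (BFS exhausts all shorter strings without reaching an accepting state), and 011 is the lexicographically least accepting string of length 3.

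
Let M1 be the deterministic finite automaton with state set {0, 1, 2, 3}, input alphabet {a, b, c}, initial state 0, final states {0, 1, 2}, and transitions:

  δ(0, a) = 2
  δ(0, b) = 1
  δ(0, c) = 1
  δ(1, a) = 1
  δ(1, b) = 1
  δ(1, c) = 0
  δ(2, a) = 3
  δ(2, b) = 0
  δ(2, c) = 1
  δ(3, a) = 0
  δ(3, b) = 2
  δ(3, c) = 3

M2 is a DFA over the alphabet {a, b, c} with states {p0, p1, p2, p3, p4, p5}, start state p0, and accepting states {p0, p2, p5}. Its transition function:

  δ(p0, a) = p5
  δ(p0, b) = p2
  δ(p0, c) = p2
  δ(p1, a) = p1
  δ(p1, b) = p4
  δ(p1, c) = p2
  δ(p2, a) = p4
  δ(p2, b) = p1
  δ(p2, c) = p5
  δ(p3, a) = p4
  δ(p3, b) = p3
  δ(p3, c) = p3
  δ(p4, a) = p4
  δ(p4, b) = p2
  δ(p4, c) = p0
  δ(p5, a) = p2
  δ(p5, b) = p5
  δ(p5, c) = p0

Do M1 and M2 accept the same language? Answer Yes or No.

The string ba is accepted by M1 but rejected by M2.
So L(M1) ≠ L(M2).

No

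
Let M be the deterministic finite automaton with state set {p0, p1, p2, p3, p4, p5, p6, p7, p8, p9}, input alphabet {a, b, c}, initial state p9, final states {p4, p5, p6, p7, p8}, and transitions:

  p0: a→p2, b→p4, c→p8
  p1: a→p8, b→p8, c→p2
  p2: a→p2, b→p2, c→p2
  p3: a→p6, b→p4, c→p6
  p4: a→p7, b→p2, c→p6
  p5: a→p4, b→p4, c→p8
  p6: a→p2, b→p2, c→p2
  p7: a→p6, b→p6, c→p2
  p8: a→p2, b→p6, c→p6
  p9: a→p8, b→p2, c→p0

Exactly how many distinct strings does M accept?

11

The useful subgraph on states {p0, p4, p6, p7, p8, p9} is acyclic, so L(M) is finite; the longest accepting path visits 5 useful states, giving maximum string length 4.
Counting accepting paths from p9 by length: 1 of length 1, 4 of length 2, 4 of length 3, 2 of length 4. Total 11.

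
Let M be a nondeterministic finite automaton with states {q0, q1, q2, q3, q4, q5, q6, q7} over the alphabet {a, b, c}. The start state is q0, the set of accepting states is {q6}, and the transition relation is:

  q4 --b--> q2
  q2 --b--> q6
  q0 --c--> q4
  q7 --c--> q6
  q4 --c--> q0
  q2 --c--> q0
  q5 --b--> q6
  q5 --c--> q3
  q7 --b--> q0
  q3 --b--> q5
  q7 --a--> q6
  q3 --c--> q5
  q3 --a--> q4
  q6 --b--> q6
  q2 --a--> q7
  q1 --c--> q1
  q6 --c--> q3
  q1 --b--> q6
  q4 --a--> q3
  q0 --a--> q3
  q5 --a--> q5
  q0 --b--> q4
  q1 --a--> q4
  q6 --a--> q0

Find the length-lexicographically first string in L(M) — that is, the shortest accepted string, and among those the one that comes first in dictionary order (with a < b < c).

abb

A breadth-first search from q0 reaches an accepting state first via the path q0 → q3 → q5 → q6 on input abb.
No string of length < 3 is accepted (BFS exhausts all shorter strings without reaching an accepting state), and abb is the lexicographically least accepting string of length 3.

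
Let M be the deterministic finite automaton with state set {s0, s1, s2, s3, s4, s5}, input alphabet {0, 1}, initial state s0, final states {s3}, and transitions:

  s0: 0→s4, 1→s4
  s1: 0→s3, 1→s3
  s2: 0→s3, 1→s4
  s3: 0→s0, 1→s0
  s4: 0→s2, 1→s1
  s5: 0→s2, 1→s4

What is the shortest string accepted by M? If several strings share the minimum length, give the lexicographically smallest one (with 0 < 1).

000

A breadth-first search from s0 reaches an accepting state first via the path s0 → s4 → s2 → s3 on input 000.
No string of length < 3 is accepted (BFS exhausts all shorter strings without reaching an accepting state), and 000 is the lexicographically least accepting string of length 3.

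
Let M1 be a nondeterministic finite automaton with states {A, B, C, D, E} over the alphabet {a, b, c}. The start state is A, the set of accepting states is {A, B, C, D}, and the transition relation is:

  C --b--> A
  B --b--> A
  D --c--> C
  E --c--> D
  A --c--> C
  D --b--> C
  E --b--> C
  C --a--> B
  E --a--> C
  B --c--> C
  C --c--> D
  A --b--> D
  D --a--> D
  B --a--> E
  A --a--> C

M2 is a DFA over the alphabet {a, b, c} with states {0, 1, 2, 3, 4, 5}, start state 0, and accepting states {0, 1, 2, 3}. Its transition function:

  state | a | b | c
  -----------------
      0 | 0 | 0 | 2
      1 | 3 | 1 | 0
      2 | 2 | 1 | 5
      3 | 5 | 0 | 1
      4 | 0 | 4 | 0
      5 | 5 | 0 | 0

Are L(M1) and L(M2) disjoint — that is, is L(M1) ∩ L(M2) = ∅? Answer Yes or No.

The empty string ε is accepted by both M1 and M2.
Hence L(M1) ∩ L(M2) ≠ ∅.

No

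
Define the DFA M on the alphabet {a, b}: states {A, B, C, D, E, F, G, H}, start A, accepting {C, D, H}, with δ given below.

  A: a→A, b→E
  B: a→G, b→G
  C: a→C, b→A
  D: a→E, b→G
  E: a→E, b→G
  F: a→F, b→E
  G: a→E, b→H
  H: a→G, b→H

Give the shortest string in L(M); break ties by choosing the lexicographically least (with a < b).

bbb

A breadth-first search from A reaches an accepting state first via the path A → E → G → H on input bbb.
No string of length < 3 is accepted (BFS exhausts all shorter strings without reaching an accepting state), and bbb is the lexicographically least accepting string of length 3.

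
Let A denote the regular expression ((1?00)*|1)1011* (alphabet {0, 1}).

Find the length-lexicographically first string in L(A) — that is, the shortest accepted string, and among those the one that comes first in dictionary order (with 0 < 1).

101

By inspection of the expression, no string of length less than 3 matches, and 101 is the lexicographically first match of length 3.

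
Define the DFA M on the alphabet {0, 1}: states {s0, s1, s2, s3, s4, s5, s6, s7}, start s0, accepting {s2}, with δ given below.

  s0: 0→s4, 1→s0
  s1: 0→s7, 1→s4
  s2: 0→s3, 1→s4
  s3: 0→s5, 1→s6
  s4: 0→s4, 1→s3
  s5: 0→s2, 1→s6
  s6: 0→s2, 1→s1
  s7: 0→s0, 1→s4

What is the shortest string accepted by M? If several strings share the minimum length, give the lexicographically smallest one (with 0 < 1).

0100

A breadth-first search from s0 reaches an accepting state first via the path s0 → s4 → s3 → s5 → s2 on input 0100.
No string of length < 4 is accepted (BFS exhausts all shorter strings without reaching an accepting state), and 0100 is the lexicographically least accepting string of length 4.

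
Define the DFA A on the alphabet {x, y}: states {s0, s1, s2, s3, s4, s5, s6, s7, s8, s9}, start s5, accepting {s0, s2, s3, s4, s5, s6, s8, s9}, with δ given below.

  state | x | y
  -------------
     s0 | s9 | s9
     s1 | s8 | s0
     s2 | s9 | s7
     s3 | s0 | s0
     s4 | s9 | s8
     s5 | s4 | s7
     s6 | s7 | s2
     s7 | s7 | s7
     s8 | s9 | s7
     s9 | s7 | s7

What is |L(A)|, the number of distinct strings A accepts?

The useful subgraph on states {s4, s5, s8, s9} is acyclic, so L(A) is finite; the longest accepting path visits 4 useful states, giving maximum string length 3.
Counting accepting paths from s5 by length: 1 of length 0, 1 of length 1, 2 of length 2, 1 of length 3. Total 5.

5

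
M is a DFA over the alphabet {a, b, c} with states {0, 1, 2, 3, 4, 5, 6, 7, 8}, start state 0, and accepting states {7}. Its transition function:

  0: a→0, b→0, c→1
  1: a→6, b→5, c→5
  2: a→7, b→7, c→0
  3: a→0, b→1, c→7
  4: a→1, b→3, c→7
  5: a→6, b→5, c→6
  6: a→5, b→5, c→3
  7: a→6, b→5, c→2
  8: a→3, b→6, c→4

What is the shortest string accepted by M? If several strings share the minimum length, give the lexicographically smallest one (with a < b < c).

cacc

A breadth-first search from 0 reaches an accepting state first via the path 0 → 1 → 6 → 3 → 7 on input cacc.
No string of length < 4 is accepted (BFS exhausts all shorter strings without reaching an accepting state), and cacc is the lexicographically least accepting string of length 4.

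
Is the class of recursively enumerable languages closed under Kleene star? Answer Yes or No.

Dovetail over all factorisations of the input into blocks and all step bounds, running the recogniser for L on every block of a factorisation; accept if some factorisation has all of its blocks accepted.
So the recursively enumerable languages are closed under Kleene star.

Yes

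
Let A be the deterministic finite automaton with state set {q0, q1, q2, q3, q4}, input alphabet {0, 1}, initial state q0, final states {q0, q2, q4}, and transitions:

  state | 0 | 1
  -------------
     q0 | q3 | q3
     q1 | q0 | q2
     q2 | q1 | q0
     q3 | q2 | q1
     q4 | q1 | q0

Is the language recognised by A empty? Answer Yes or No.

No

The empty string ε is accepted: the run q0 ends in the accepting state q0.
Since at least one string is accepted, L(A) is not empty.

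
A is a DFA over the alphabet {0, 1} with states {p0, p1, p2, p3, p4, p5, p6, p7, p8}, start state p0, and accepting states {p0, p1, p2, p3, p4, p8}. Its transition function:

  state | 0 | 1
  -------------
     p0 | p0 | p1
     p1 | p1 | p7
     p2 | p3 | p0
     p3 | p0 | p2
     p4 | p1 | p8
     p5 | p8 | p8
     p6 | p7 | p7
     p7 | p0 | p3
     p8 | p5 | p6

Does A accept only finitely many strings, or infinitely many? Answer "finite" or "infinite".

State p0 is reachable from the start and can reach an accepting state, and it lies on the cycle p0 → p0.
Traversing that cycle any number of times yields accepted strings of unbounded length, so the language is infinite.

infinite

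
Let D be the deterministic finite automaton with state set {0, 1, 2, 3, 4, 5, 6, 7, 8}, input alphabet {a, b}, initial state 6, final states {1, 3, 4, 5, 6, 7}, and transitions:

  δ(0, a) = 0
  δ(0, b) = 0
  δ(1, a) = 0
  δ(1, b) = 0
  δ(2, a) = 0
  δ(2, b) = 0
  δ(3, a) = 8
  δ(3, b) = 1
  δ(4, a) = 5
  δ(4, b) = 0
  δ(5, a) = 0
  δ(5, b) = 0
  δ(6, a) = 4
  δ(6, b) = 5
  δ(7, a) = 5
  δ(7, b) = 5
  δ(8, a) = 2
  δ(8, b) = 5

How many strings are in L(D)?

4

The useful subgraph on states {4, 5, 6} is acyclic, so L(D) is finite; the longest accepting path visits 3 useful states, giving maximum string length 2.
Counting accepting paths from 6 by length: 1 of length 0, 2 of length 1, 1 of length 2. Total 4.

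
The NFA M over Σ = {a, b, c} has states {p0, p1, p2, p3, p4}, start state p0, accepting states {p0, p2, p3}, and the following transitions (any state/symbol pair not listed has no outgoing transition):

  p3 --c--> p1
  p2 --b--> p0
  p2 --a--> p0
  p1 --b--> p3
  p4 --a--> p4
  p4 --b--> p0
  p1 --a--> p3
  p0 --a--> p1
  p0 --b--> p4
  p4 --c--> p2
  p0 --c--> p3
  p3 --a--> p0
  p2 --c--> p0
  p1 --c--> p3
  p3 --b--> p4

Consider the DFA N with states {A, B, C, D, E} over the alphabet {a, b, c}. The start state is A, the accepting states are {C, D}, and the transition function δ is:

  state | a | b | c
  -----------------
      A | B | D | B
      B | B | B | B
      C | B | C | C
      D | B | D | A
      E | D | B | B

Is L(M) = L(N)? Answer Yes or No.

The empty string ε is accepted by M but rejected by N.
So L(M) ≠ L(N).

No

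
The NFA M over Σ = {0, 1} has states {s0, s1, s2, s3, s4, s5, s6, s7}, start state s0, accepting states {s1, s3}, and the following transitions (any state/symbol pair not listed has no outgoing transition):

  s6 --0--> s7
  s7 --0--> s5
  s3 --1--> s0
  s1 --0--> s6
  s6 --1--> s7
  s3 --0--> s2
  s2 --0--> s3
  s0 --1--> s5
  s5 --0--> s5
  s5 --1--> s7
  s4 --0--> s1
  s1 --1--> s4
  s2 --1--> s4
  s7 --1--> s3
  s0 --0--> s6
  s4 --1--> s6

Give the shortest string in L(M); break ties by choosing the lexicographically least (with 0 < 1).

001

A breadth-first search from s0 reaches an accepting state first via the path s0 → s6 → s7 → s3 on input 001.
No string of length < 3 is accepted (BFS exhausts all shorter strings without reaching an accepting state), and 001 is the lexicographically least accepting string of length 3.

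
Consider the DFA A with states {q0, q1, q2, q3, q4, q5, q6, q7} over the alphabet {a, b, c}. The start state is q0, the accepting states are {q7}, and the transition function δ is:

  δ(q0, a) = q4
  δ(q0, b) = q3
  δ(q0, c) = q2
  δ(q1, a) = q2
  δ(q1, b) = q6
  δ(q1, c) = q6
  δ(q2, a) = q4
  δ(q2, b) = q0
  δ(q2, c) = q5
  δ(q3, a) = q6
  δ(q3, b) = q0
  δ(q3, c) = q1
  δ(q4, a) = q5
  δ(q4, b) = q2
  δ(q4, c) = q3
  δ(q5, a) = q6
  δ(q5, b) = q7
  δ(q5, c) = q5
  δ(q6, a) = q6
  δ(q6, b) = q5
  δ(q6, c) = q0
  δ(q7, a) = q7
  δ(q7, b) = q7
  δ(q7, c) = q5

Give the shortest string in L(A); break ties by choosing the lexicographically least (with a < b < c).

A breadth-first search from q0 reaches an accepting state first via the path q0 → q4 → q5 → q7 on input aab.
No string of length < 3 is accepted (BFS exhausts all shorter strings without reaching an accepting state), and aab is the lexicographically least accepting string of length 3.

aab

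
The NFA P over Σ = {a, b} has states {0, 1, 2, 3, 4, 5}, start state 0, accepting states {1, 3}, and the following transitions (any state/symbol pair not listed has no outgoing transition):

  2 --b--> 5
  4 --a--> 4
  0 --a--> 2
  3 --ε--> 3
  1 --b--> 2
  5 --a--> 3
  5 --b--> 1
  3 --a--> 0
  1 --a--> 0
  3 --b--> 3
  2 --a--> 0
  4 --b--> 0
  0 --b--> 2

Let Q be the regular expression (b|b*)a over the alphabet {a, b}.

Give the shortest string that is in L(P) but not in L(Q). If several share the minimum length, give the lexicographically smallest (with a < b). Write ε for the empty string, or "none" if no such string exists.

aba

The string aba is accepted by P but not by Q.
No shorter string lies in the difference, and aba is the lexicographically first length-3 string in L(P) \ L(Q).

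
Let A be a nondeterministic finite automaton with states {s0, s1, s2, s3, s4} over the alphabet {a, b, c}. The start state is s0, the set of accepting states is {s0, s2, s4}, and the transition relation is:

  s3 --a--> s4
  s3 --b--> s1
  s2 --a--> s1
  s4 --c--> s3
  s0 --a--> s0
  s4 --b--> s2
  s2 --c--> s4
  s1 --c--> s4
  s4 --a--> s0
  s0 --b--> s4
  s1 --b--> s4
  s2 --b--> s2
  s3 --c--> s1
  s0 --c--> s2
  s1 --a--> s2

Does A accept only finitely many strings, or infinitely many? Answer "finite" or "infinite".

State s0 is reachable from the start and can reach an accepting state, and it lies on the cycle s0 → s0.
Traversing that cycle any number of times yields accepted strings of unbounded length, so the language is infinite.

infinite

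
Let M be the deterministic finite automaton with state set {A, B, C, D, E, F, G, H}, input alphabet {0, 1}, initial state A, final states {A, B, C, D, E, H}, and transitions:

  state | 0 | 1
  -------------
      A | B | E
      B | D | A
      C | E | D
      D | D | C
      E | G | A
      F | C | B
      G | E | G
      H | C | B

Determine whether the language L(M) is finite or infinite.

infinite

State A is reachable from the start and can reach an accepting state, and it lies on the cycle A → B → A.
Traversing that cycle any number of times yields accepted strings of unbounded length, so the language is infinite.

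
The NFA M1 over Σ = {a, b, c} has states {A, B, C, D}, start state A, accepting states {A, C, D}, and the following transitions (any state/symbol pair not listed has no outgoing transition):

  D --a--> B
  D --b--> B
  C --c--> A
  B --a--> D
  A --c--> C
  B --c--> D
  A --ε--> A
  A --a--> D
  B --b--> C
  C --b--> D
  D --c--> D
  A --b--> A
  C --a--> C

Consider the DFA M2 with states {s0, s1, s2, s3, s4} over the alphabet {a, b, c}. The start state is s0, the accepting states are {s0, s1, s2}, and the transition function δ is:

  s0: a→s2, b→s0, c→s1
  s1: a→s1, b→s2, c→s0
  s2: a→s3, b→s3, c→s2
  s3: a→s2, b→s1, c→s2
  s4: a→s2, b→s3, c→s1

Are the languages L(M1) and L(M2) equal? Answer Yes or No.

Yes

Exploring the product automaton M1 × M2 from the start pair (A, s0), following both machines on each input symbol, reaches 4 state pairs: (A, s0), (D, s2), (C, s1), (B, s3).
M1 accepts in {A, C, D} and M2 accepts in {s0, s1, s2}. In every reachable pair the two components are either both accepting — (A, s0), (D, s2), (C, s1) — or both non-accepting, so no string is accepted by exactly one of the machines: L(M1) \ L(M2) and L(M2) \ L(M1) are both empty.
Hence every string is accepted by M1 iff it is accepted by M2, and the two languages coincide.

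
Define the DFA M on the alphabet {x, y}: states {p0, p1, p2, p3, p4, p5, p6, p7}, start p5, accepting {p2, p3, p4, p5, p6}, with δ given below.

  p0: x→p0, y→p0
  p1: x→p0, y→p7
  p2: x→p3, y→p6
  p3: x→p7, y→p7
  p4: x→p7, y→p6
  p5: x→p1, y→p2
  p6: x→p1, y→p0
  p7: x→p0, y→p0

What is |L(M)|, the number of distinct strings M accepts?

4

The useful subgraph on states {p2, p3, p5, p6} is acyclic, so L(M) is finite; the longest accepting path visits 3 useful states, giving maximum string length 2.
Counting accepting paths from p5 by length: 1 of length 0, 1 of length 1, 2 of length 2. Total 4.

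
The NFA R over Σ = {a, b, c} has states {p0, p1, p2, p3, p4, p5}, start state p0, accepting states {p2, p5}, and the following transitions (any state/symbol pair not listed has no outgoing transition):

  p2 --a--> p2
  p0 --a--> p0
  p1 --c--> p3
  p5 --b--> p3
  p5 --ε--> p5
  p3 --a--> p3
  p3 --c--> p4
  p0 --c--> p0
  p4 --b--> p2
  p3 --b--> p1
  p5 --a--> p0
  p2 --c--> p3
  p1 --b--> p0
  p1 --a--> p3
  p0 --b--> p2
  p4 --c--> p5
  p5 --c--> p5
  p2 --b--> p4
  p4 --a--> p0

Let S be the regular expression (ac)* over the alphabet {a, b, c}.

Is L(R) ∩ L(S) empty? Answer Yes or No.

Yes

Converting the expression S to a DFA (subset construction, then merging equivalent states) gives the minimal DFA with states {s0, s1, s2}, start state s0, accepting states {s0} and transitions s0: a→s1, b→s2, c→s2; s1: a→s2, b→s2, c→s0; s2: a→s2, b→s2, c→s2.
Exploring the product automaton R × S from the start pair (p0, s0), following both machines on each input symbol, reaches 8 state pairs: (p0, s0), (p0, s1), (p2, s2), (p0, s2), (p4, s2), (p3, s2), (p5, s2), (p1, s2).
R accepts in {p2, p5} and S accepts in {s0}; no reachable pair has both components accepting, so no string drives both machines to acceptance simultaneously and L(R) ∩ L(S) = ∅.
So no string is accepted by both, and the intersection is empty.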